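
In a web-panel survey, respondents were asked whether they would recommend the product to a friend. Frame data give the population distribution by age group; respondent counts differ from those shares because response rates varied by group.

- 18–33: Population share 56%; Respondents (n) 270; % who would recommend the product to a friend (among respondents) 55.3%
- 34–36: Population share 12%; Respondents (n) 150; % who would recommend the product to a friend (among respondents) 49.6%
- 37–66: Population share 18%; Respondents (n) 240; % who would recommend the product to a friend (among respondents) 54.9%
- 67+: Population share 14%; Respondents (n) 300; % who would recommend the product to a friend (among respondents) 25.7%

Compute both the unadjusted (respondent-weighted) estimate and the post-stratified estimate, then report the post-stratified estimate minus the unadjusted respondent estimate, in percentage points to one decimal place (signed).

+5.3 percentage points

Unadjusted (pooled respondent) estimate weights by respondent counts:
  (270/960)×55.3 + (150/960)×49.6 + (240/960)×54.9 + (300/960)×25.7 = 45.0594%
Reweighting by population age group shares:
  0.56×55.3 + 0.12×49.6 + 0.18×54.9 + 0.14×25.7 = 50.4%
Difference = 50.4 − 45.0594 = 5.3406 pp.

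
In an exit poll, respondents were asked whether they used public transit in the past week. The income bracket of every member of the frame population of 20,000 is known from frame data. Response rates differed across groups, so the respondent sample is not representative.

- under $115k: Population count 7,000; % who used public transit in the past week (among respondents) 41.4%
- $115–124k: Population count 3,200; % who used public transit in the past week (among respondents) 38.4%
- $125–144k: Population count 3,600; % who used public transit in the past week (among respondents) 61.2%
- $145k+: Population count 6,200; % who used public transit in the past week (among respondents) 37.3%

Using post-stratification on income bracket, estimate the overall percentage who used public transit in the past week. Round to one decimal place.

43.2%

Weight each group's respondent value by its population share:
  under $115k: (7,000/20,000) × 41.4 = 14.49
  $115–124k: (3,200/20,000) × 38.4 = 6.144
  $125–144k: (3,600/20,000) × 61.2 = 11.016
  $145k+: (6,200/20,000) × 37.3 = 11.563
Post-stratified estimate = 43.213 → 43.2%.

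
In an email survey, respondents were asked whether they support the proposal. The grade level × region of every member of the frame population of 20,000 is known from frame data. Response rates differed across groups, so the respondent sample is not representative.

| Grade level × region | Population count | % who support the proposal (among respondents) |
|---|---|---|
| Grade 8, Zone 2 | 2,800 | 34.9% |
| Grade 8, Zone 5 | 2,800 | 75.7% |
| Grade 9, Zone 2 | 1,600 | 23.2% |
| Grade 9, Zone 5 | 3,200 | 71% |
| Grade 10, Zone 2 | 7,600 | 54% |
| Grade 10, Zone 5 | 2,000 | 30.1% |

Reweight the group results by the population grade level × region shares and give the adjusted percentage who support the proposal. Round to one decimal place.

Weight each group's respondent value by its population share:
  Grade 8, Zone 2: (2,800/20,000) × 34.9 = 4.886
  Grade 8, Zone 5: (2,800/20,000) × 75.7 = 10.598
  Grade 9, Zone 2: (1,600/20,000) × 23.2 = 1.856
  Grade 9, Zone 5: (3,200/20,000) × 71 = 11.36
  Grade 10, Zone 2: (7,600/20,000) × 54 = 20.52
  Grade 10, Zone 5: (2,000/20,000) × 30.1 = 3.01
Post-stratified estimate = 52.23 → 52.2%.

52.2%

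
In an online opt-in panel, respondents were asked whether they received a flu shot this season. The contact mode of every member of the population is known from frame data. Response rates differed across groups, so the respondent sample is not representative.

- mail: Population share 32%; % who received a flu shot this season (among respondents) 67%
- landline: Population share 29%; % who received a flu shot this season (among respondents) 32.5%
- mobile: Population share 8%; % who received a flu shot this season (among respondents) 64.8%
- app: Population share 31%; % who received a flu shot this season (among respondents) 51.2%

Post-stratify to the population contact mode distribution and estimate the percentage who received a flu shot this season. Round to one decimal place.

51.9%

Reweight to the known contact mode distribution:
  mail: 0.32 × 67 = 21.44
  landline: 0.29 × 32.5 = 9.425
  mobile: 0.08 × 64.8 = 5.184
  app: 0.31 × 51.2 = 15.872
Post-stratified estimate = 51.921 → 51.9%.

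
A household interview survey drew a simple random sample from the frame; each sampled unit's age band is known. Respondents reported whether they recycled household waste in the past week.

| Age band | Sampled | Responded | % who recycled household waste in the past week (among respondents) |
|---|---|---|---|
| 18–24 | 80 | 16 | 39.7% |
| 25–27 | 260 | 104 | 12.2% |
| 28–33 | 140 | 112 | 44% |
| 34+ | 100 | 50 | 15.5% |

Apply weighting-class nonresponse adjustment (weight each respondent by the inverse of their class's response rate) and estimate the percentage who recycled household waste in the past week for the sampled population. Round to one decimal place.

Response rates by class: 18–24 16/80 = 20%, 25–27 104/260 = 40%, 28–33 112/140 = 80%, 34+ 50/100 = 50%.
Each respondent's weight = sampled/responded in their class; summing within a class gives n_sampled, so:
  18–24: 80 × 39.7 = 3176
  25–27: 260 × 12.2 = 3172
  28–33: 140 × 44 = 6160
  34+: 100 × 15.5 = 1550
Adjusted estimate = 14,058 / 580 = 24.2379 → 24.2%.

24.2%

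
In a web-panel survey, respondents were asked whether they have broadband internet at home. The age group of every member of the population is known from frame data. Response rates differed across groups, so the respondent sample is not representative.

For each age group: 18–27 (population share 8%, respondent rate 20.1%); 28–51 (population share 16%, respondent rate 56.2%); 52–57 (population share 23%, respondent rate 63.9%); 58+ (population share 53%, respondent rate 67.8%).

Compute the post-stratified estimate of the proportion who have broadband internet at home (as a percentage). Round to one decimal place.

61.2%

Reweight to the known age group distribution:
  18–27: 0.08 × 20.1 = 1.608
  28–51: 0.16 × 56.2 = 8.992
  52–57: 0.23 × 63.9 = 14.697
  58+: 0.53 × 67.8 = 35.934
Post-stratified estimate = 61.231 → 61.2%.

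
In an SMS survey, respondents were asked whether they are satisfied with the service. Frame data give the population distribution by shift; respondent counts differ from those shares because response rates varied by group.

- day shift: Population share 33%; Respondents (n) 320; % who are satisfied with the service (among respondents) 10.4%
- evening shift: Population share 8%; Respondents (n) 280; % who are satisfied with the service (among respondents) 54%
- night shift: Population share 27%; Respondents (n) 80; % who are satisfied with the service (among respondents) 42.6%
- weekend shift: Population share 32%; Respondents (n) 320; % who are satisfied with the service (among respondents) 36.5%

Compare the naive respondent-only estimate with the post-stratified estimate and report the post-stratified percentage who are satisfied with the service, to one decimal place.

Unadjusted (pooled respondent) estimate weights by respondent counts:
  (320/1000)×10.4 + (280/1000)×54 + (80/1000)×42.6 + (320/1000)×36.5 = 33.536%
Reweighting by population shift shares:
  0.33×10.4 + 0.08×54 + 0.27×42.6 + 0.32×36.5 = 30.934%

30.9%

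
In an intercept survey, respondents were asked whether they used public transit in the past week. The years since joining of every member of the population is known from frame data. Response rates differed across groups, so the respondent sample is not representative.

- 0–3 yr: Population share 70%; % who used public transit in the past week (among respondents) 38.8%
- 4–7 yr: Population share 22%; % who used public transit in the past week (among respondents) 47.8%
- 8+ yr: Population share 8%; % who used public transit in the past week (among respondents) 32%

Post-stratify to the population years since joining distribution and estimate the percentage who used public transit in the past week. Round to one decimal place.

40.2%

Reweight to the known years since joining distribution:
  0–3 yr: 0.7 × 38.8 = 27.16
  4–7 yr: 0.22 × 47.8 = 10.516
  8+ yr: 0.08 × 32 = 2.56
Post-stratified estimate = 40.236 → 40.2%.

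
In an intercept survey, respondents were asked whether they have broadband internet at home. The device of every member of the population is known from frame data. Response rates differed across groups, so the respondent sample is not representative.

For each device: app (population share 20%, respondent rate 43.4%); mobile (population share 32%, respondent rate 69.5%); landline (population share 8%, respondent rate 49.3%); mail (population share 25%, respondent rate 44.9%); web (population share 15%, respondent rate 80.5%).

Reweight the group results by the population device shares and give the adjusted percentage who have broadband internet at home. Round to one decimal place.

58.2%

Each cell contributes population-share × respondent value:
  app: 0.2 × 43.4 = 8.68
  mobile: 0.32 × 69.5 = 22.24
  landline: 0.08 × 49.3 = 3.944
  mail: 0.25 × 44.9 = 11.225
  web: 0.15 × 80.5 = 12.075
Post-stratified estimate = 58.164 → 58.2%.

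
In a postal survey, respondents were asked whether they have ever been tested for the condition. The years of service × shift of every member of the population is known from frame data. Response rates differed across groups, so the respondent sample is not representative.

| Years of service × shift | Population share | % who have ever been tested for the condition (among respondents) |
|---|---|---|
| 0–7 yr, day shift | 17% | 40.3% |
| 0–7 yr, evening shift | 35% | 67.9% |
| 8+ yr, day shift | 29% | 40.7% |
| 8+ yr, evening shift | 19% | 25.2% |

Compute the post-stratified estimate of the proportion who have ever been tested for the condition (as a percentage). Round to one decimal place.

47.2%

Reweight to the known years of service × shift distribution:
  0–7 yr, day shift: 0.17 × 40.3 = 6.851
  0–7 yr, evening shift: 0.35 × 67.9 = 23.765
  8+ yr, day shift: 0.29 × 40.7 = 11.803
  8+ yr, evening shift: 0.19 × 25.2 = 4.788
Post-stratified estimate = 47.207 → 47.2%.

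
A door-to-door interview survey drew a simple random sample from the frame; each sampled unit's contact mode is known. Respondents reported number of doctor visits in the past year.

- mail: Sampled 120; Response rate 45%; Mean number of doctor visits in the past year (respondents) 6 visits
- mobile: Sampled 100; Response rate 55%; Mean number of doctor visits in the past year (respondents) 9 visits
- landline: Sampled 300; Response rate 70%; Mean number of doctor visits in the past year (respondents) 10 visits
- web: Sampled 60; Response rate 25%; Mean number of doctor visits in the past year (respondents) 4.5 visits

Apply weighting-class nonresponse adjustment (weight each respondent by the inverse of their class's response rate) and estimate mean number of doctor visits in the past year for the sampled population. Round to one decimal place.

8.4

Each respondent's weight = sampled/responded in their class; summing within a class gives n_sampled, so:
  mail: 120 × 6 = 720
  mobile: 100 × 9 = 900
  landline: 300 × 10 = 3000
  web: 60 × 4.5 = 270
Adjusted estimate = 4890 / 580 = 8.43103 → 8.4.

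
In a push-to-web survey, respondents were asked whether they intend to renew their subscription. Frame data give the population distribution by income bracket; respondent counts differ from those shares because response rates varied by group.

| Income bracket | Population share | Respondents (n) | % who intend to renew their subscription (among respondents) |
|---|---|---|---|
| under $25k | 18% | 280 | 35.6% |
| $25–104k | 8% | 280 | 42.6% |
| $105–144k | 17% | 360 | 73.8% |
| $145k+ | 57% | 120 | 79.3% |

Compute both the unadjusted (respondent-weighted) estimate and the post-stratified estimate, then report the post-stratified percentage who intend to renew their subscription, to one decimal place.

67.6%

Naive respondent-only estimate (weights = respondent counts):
  (280/1040)×35.6 + (280/1040)×42.6 + (360/1040)×73.8 + (120/1040)×79.3 = 55.75%
Post-stratifying to population shares instead:
  0.18×35.6 + 0.08×42.6 + 0.17×73.8 + 0.57×79.3 = 67.563%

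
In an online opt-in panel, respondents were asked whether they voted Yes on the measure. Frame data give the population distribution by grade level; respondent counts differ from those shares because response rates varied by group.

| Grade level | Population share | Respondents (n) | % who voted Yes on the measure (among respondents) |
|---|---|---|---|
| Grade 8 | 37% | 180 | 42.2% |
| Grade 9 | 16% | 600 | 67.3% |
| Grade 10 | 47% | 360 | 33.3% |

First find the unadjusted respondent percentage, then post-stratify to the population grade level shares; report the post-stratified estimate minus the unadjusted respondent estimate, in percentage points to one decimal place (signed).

Unadjusted (pooled respondent) estimate weights by respondent counts:
  (180/1140)×42.2 + (600/1140)×67.3 + (360/1140)×33.3 = 52.6%
Post-stratifying to population shares instead:
  0.37×42.2 + 0.16×67.3 + 0.47×33.3 = 42.033%
Difference = 42.033 − 52.6 = -10.567 pp.

-10.6 percentage points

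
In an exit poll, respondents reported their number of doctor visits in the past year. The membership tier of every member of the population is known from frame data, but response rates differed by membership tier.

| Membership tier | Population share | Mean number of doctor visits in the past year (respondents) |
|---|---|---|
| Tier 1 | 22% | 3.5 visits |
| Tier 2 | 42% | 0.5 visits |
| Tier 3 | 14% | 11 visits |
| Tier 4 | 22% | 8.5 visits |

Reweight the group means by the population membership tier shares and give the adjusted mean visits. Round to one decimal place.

Reweight to the known membership tier distribution:
  Tier 1: 0.22 × 3.5 = 0.77
  Tier 2: 0.42 × 0.5 = 0.21
  Tier 3: 0.14 × 11 = 1.54
  Tier 4: 0.22 × 8.5 = 1.87
Post-stratified estimate = 4.39 → 4.4.

4.4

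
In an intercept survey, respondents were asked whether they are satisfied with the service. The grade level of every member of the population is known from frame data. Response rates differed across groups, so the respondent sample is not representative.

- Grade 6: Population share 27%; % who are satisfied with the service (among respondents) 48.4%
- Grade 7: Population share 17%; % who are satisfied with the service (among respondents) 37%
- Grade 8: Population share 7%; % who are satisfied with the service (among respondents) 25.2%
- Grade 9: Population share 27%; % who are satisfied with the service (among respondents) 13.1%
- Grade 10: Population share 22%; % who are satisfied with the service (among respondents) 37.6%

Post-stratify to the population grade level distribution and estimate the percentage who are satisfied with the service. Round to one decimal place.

Each cell contributes population-share × respondent value:
  Grade 6: 0.27 × 48.4 = 13.068
  Grade 7: 0.17 × 37 = 6.29
  Grade 8: 0.07 × 25.2 = 1.764
  Grade 9: 0.27 × 13.1 = 3.537
  Grade 10: 0.22 × 37.6 = 8.272
Post-stratified estimate = 32.931 → 32.9%.

32.9%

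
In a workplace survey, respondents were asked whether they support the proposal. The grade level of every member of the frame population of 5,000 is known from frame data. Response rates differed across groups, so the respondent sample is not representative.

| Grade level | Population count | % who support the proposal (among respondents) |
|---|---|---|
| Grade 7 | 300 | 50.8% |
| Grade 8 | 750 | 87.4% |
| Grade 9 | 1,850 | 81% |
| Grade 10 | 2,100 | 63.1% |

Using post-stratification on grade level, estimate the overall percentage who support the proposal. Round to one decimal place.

Reweight to the known grade level distribution:
  Grade 7: (300/5,000) × 50.8 = 3.048
  Grade 8: (750/5,000) × 87.4 = 13.11
  Grade 9: (1,850/5,000) × 81 = 29.97
  Grade 10: (2,100/5,000) × 63.1 = 26.502
Post-stratified estimate = 72.63 → 72.6%.

72.6%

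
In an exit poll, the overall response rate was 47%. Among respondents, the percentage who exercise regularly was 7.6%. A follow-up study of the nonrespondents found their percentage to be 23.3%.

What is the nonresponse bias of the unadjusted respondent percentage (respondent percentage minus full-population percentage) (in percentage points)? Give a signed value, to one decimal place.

-8.3 percentage points

Nonresponse fraction = 1 − 0.47 = 0.53.
Bias = (nonresponse fraction) × (respondent percentage − nonrespondent percentage)
     = 0.53 × (7.6 − 23.3) = 0.53 × -15.7 = -8.321.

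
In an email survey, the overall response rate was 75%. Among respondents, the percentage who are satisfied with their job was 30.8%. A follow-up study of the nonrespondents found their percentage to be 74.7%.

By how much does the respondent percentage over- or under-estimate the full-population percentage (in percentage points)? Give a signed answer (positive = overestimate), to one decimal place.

Nonresponse fraction = 1 − 0.75 = 0.25.
Bias = (nonresponse fraction) × (respondent percentage − nonrespondent percentage)
     = 0.25 × (30.8 − 74.7) = 0.25 × -43.9 = -10.975.

-11.0 percentage points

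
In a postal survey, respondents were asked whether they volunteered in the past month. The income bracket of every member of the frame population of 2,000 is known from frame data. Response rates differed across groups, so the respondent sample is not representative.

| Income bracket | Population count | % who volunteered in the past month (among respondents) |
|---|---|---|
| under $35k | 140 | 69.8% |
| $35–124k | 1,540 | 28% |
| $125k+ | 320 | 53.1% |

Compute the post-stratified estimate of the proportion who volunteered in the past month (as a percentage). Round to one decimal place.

34.9%

Reweight to the known income bracket distribution:
  under $35k: (140/2,000) × 69.8 = 4.886
  $35–124k: (1,540/2,000) × 28 = 21.56
  $125k+: (320/2,000) × 53.1 = 8.496
Post-stratified estimate = 34.942 → 34.9%.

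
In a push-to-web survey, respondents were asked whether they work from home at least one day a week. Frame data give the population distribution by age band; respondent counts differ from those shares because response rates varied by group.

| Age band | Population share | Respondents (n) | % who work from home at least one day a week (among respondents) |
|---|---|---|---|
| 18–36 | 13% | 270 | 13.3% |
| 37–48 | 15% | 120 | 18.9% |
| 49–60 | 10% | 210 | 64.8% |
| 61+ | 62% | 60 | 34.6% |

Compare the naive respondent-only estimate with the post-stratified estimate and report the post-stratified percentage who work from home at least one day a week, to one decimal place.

Naive respondent-only estimate (weights = respondent counts):
  (270/660)×13.3 + (120/660)×18.9 + (210/660)×64.8 + (60/660)×34.6 = 32.6409%
Post-stratified estimate weights by population shares:
  0.13×13.3 + 0.15×18.9 + 0.1×64.8 + 0.62×34.6 = 32.496%

32.5%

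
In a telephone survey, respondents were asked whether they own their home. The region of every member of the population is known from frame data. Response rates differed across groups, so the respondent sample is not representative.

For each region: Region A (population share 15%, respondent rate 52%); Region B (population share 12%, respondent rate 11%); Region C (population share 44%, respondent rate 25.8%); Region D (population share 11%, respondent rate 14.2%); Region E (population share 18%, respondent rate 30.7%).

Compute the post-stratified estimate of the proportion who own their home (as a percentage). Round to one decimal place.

Each cell contributes population-share × respondent value:
  Region A: 0.15 × 52 = 7.8
  Region B: 0.12 × 11 = 1.32
  Region C: 0.44 × 25.8 = 11.352
  Region D: 0.11 × 14.2 = 1.562
  Region E: 0.18 × 30.7 = 5.526
Post-stratified estimate = 27.56 → 27.6%.

27.6%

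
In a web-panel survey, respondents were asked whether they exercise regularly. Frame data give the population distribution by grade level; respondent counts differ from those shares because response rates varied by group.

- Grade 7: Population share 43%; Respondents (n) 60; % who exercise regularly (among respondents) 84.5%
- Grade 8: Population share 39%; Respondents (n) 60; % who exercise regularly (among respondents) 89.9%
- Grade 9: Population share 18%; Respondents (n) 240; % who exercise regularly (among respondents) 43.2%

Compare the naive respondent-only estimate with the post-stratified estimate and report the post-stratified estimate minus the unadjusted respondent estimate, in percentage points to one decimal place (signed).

+21.3 percentage points

Without adjustment, the pooled respondent share is:
  (60/360)×84.5 + (60/360)×89.9 + (240/360)×43.2 = 57.8667%
Reweighting by population grade level shares:
  0.43×84.5 + 0.39×89.9 + 0.18×43.2 = 79.172%
Difference = 79.172 − 57.8667 = 21.3053 pp.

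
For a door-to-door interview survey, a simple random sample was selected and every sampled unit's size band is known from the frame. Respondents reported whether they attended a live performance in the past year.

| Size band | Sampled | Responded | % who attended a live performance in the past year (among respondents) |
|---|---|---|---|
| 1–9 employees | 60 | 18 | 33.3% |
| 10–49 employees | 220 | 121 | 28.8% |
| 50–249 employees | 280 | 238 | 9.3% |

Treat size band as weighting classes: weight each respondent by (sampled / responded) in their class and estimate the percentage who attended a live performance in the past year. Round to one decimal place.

19.5%

Response rates by class: 1–9 employees 18/60 = 30%, 10–49 employees 121/220 = 55%, 50–249 employees 238/280 = 85%.
Weighting each respondent by the inverse class response rate inflates each class back to its sampled size, so the class weight is n_sampled:
  1–9 employees: 60 × 33.3 = 1998
  10–49 employees: 220 × 28.8 = 6336
  50–249 employees: 280 × 9.3 = 2604
Adjusted estimate = 10,938 / 560 = 19.5321 → 19.5%.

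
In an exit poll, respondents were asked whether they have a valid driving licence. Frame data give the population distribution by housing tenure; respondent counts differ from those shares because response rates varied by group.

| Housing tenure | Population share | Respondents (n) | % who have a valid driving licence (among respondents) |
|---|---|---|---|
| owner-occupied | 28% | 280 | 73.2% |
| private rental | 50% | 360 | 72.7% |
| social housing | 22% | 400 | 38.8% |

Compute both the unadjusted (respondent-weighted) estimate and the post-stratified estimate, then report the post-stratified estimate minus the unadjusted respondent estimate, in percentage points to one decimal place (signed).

+5.6 percentage points

Unadjusted (pooled respondent) estimate weights by respondent counts:
  (280/1040)×73.2 + (360/1040)×72.7 + (400/1040)×38.8 = 59.7962%
Post-stratifying to population shares instead:
  0.28×73.2 + 0.5×72.7 + 0.22×38.8 = 65.382%
Difference = 65.382 − 59.7962 = 5.5858 pp.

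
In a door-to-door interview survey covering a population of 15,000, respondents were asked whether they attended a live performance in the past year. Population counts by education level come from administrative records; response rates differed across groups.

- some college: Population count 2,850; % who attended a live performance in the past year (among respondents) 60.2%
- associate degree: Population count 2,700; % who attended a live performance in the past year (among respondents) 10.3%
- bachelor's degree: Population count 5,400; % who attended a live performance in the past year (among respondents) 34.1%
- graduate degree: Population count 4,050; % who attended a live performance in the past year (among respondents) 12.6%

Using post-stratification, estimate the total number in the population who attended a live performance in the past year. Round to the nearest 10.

4,350

Estimated count per cell = population count × respondent percentage:
  some college: 2,850 × 60.2% = 1715.7
  associate degree: 2,700 × 10.3% = 278.1
  bachelor's degree: 5,400 × 34.1% = 1841.4
  graduate degree: 4,050 × 12.6% = 510.3
Estimated total = 4345.5 → 4,350.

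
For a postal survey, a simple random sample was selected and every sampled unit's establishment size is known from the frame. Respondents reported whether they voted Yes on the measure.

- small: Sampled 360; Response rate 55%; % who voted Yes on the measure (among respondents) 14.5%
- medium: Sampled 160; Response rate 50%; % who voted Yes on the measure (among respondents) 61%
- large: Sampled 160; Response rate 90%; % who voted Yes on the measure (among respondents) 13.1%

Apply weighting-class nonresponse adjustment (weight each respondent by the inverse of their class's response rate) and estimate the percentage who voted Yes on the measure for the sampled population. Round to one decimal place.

25.1%

Weighting each respondent by the inverse class response rate inflates each class back to its sampled size, so the class weight is n_sampled:
  small: 360 × 14.5 = 5220
  medium: 160 × 61 = 9760
  large: 160 × 13.1 = 2096
Adjusted estimate = 17,076 / 680 = 25.1118 → 25.1%.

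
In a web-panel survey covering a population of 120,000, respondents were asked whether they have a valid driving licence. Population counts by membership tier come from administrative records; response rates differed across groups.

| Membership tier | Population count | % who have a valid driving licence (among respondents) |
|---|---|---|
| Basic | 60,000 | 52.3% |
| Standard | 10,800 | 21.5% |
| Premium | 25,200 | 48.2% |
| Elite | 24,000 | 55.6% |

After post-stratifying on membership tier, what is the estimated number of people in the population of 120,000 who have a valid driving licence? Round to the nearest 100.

Apply each group's respondent rate to its population count:
  Basic: 60,000 × 52.3% = 31,380
  Standard: 10,800 × 21.5% = 2322
  Premium: 25,200 × 48.2% = 12146.4
  Elite: 24,000 × 55.6% = 13,344
Estimated total = 59192.4 → 59,200.

59,200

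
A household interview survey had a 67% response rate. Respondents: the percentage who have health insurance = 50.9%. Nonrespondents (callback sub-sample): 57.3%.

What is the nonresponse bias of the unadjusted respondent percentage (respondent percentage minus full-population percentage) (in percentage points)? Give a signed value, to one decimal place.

-2.1 percentage points

Nonresponse fraction = 1 − 0.67 = 0.33.
Bias = (nonresponse fraction) × (respondent percentage − nonrespondent percentage)
     = 0.33 × (50.9 − 57.3) = 0.33 × -6.4 = -2.112.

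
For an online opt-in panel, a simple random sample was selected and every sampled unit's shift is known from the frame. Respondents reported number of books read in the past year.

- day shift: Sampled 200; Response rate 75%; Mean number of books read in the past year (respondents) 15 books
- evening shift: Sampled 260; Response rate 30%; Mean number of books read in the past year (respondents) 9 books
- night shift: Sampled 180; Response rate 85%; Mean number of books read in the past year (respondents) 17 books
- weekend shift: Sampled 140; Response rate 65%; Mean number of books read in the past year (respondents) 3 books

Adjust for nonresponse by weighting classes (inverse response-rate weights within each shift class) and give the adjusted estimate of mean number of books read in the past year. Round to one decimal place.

11.3

Inverse-response-rate weighting restores each class to its sampled count, so class totals weight by n_sampled:
  day shift: 200 × 15 = 3000
  evening shift: 260 × 9 = 2340
  night shift: 180 × 17 = 3060
  weekend shift: 140 × 3 = 420
Adjusted estimate = 8820 / 780 = 11.3077 → 11.3.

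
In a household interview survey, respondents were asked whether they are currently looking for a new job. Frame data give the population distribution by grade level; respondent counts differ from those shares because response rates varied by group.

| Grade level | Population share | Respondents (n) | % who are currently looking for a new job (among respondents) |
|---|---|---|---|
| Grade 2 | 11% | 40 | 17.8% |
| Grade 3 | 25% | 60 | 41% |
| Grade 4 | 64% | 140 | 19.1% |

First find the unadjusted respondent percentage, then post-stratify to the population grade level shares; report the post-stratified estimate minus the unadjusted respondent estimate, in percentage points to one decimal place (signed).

Unadjusted (pooled respondent) estimate weights by respondent counts:
  (40/240)×17.8 + (60/240)×41 + (140/240)×19.1 = 24.3583%
Reweighting by population grade level shares:
  0.11×17.8 + 0.25×41 + 0.64×19.1 = 24.432%
Difference = 24.432 − 24.3583 = 0.0737 pp.

+0.1 percentage points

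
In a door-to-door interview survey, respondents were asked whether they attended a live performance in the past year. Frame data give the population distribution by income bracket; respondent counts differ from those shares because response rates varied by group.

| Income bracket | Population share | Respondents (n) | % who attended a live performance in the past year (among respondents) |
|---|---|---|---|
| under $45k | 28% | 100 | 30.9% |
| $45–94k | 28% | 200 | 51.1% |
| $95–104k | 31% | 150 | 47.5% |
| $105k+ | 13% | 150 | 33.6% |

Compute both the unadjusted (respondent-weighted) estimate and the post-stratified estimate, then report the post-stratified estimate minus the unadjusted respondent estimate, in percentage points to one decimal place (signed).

Naive respondent-only estimate (weights = respondent counts):
  (100/600)×30.9 + (200/600)×51.1 + (150/600)×47.5 + (150/600)×33.6 = 42.4583%
Reweighting by population income bracket shares:
  0.28×30.9 + 0.28×51.1 + 0.31×47.5 + 0.13×33.6 = 42.053%
Difference = 42.053 − 42.4583 = -0.4053 pp.

-0.4 percentage points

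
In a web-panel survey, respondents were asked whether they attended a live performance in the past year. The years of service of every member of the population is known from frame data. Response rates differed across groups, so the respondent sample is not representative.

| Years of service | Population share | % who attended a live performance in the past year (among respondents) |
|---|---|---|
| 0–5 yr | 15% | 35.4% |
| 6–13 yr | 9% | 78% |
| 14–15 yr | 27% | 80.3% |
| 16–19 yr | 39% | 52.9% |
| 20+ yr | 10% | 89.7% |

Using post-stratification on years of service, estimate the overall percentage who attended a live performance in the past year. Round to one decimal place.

63.6%

Post-stratification weights by population share, not respondent share:
  0–5 yr: 0.15 × 35.4 = 5.31
  6–13 yr: 0.09 × 78 = 7.02
  14–15 yr: 0.27 × 80.3 = 21.681
  16–19 yr: 0.39 × 52.9 = 20.631
  20+ yr: 0.1 × 89.7 = 8.97
Post-stratified estimate = 63.612 → 63.6%.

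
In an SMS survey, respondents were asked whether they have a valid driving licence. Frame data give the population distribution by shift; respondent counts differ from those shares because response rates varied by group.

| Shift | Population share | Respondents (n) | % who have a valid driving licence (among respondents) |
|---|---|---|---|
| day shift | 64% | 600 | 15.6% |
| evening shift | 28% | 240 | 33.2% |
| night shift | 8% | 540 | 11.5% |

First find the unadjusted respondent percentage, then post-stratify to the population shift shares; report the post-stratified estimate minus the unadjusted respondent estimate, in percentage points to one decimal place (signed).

Unadjusted (pooled respondent) estimate weights by respondent counts:
  (600/1380)×15.6 + (240/1380)×33.2 + (540/1380)×11.5 = 17.0565%
Post-stratifying to population shares instead:
  0.64×15.6 + 0.28×33.2 + 0.08×11.5 = 20.2%
Difference = 20.2 − 17.0565 = 3.1435 pp.

+3.1 percentage points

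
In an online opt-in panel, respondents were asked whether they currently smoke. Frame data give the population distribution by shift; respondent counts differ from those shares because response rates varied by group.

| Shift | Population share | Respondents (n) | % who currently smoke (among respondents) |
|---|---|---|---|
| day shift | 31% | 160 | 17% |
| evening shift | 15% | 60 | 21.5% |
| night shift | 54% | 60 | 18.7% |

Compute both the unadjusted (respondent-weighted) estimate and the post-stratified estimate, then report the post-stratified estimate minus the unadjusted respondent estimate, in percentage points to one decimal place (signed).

+0.3 percentage points

Naive respondent-only estimate (weights = respondent counts):
  (160/280)×17 + (60/280)×21.5 + (60/280)×18.7 = 18.3286%
Post-stratified estimate weights by population shares:
  0.31×17 + 0.15×21.5 + 0.54×18.7 = 18.593%
Difference = 18.593 − 18.3286 = 0.2644 pp.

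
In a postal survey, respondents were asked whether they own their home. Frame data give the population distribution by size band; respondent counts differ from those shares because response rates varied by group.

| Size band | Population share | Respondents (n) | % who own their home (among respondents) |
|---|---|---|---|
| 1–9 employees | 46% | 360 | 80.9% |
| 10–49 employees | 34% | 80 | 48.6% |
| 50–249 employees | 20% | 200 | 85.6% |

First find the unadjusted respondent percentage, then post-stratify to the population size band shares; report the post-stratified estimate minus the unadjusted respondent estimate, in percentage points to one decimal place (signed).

Without adjustment, the pooled respondent share is:
  (360/640)×80.9 + (80/640)×48.6 + (200/640)×85.6 = 78.3312%
Post-stratifying to population shares instead:
  0.46×80.9 + 0.34×48.6 + 0.2×85.6 = 70.858%
Difference = 70.858 − 78.3312 = -7.4732 pp.

-7.5 percentage points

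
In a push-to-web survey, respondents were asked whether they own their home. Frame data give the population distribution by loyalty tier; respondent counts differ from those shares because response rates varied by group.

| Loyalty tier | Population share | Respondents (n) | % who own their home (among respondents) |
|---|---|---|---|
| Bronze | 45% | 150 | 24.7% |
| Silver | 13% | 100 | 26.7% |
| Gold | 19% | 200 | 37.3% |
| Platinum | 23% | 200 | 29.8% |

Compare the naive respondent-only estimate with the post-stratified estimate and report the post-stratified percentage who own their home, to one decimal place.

28.5%

Unadjusted (pooled respondent) estimate weights by respondent counts:
  (150/650)×24.7 + (100/650)×26.7 + (200/650)×37.3 + (200/650)×29.8 = 30.4538%
Post-stratified estimate weights by population shares:
  0.45×24.7 + 0.13×26.7 + 0.19×37.3 + 0.23×29.8 = 28.527%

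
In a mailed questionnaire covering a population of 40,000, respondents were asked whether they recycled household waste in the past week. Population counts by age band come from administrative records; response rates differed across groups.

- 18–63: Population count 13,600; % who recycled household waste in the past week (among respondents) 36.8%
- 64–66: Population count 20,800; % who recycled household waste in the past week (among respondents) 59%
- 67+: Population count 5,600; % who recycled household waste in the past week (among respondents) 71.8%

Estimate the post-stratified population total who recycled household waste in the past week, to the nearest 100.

Each cell contributes its population count × the respondent rate:
  18–63: 13,600 × 36.8% = 5004.8
  64–66: 20,800 × 59% = 12,272
  67+: 5,600 × 71.8% = 4020.8
Estimated total = 21297.6 → 21,300.

21,300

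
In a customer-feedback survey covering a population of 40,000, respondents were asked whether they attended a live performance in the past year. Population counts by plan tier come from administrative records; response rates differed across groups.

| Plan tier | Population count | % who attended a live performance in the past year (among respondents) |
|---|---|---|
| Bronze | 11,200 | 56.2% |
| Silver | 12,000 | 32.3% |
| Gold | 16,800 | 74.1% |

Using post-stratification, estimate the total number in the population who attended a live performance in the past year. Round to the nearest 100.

22,600

Apply each group's respondent rate to its population count:
  Bronze: 11,200 × 56.2% = 6294.4
  Silver: 12,000 × 32.3% = 3876
  Gold: 16,800 × 74.1% = 12448.8
Estimated total = 22619.2 → 22,600.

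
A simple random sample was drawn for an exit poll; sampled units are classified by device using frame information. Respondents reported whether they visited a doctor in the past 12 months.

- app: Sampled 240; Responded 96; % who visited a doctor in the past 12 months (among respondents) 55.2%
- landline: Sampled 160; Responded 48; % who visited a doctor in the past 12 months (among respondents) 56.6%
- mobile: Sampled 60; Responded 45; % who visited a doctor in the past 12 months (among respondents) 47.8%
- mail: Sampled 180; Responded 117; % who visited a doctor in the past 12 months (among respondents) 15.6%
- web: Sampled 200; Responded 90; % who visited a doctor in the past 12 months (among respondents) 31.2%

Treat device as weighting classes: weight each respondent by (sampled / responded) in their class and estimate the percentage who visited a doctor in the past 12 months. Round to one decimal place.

40.7%

Response rates by class: app 96/240 = 40%, landline 48/160 = 30%, mobile 45/60 = 75%, mail 117/180 = 65%, web 90/200 = 45%.
Inverse-response-rate weighting restores each class to its sampled count, so class totals weight by n_sampled:
  app: 240 × 55.2 = 13,248
  landline: 160 × 56.6 = 9056
  mobile: 60 × 47.8 = 2868
  mail: 180 × 15.6 = 2808
  web: 200 × 31.2 = 6240
Adjusted estimate = 34,220 / 840 = 40.7381 → 40.7%.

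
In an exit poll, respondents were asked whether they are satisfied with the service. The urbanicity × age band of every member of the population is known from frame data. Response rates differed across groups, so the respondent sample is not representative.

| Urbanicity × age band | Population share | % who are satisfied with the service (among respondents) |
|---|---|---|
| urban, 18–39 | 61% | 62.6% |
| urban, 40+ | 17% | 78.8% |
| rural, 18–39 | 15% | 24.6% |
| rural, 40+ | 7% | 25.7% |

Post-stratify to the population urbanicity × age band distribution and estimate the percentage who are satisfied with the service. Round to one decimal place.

57.1%

Reweight to the known urbanicity × age band distribution:
  urban, 18–39: 0.61 × 62.6 = 38.186
  urban, 40+: 0.17 × 78.8 = 13.396
  rural, 18–39: 0.15 × 24.6 = 3.69
  rural, 40+: 0.07 × 25.7 = 1.799
Post-stratified estimate = 57.071 → 57.1%.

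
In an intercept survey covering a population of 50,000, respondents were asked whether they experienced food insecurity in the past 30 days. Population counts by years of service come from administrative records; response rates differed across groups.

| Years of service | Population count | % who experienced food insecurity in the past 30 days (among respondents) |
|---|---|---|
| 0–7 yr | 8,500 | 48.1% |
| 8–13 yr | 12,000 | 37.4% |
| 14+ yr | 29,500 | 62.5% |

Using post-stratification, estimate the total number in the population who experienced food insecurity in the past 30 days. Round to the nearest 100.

Apply each group's respondent rate to its population count:
  0–7 yr: 8,500 × 48.1% = 4088.5
  8–13 yr: 12,000 × 37.4% = 4488
  14+ yr: 29,500 × 62.5% = 18437.5
Estimated total = 27,014 → 27,000.

27,000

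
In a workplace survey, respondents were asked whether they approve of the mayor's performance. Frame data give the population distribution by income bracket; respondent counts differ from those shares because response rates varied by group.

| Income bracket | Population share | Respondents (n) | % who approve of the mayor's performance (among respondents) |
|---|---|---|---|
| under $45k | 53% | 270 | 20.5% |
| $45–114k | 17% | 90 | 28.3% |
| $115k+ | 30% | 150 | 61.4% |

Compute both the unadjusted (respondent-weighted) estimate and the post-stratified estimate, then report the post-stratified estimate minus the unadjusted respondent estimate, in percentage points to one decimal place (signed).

+0.2 percentage points

Unadjusted (pooled respondent) estimate weights by respondent counts:
  (270/510)×20.5 + (90/510)×28.3 + (150/510)×61.4 = 33.9059%
Reweighting by population income bracket shares:
  0.53×20.5 + 0.17×28.3 + 0.3×61.4 = 34.096%
Difference = 34.096 − 33.9059 = 0.1901 pp.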